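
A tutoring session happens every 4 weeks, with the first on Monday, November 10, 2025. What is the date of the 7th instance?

April 27, 2026

The 7th occurrence is 6 intervals after the first: 6 × 28 = 168 days after November 10, 2025.
November has 30 days — 20 days to the end of November leaves 148.
December has 31 days (117 left).
January has 31 days (86 left).
February has 28 days (58 left).
March has 31 days (27 left).
27 days into April → April 27, 2026.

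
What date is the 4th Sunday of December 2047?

December 22, 2047

December 2047 begins on a Sunday, so the first Sunday is December 1.
The 4th Sunday is 3 weeks later: 1 + 21 = 22.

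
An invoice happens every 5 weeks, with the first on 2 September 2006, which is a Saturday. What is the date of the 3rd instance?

The 3rd occurrence is 2 intervals after the first: 2 × 35 = 70 days after 2 September 2006.
September has 30 days — 28 days to the end of September leaves 42.
October has 31 days (11 left).
11 days into November → 11 November 2006.

11 November 2006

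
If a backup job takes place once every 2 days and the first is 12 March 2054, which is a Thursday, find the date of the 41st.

The 41st occurrence is 40 intervals after the first: 40 × 2 = 80 days after 12 March 2054.
March has 31 days — 19 days to the end of March leaves 61.
April has 30 days (31 left).
31 days into May → 31 May 2054.

31 May 2054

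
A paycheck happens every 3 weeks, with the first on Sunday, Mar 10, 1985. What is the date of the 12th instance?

The 12th occurrence is 11 intervals after the first: 11 × 21 = 231 days after Mar 10, 1985.
Mar has 31 days — 21 days to the end of Mar leaves 210.
Apr has 30 days (180 left).
May has 31 days (149 left).
Jun has 30 days (119 left).
Jul has 31 days (88 left).
Aug has 31 days (57 left).
Sep has 30 days (27 left).
27 days into Oct → Oct 27, 1985.

Oct 27, 1985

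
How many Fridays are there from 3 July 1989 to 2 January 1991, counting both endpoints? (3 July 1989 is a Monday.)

78

3 July 1989 is a Monday; the first Friday on or after it is 7 July 1989 (4 days later).
From 7 July 1989 to 2 January 1991: 177 + 365 + 2 = 544 days (rest of 1989, 1990, to 2 January 1991 in 1991).
544 ÷ 7 = 77 full weeks with remainder 5, so 77 more Fridays after the first → 78.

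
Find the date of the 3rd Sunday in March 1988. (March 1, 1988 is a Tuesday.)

1988-03-20

March 1988 begins on a Tuesday, so the first Sunday is March 6 (5 days later).
The 3rd Sunday is 2 weeks later: 6 + 14 = 20.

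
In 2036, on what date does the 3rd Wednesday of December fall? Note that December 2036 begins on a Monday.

2036-12-17

December 2036 begins on a Monday, so the first Wednesday is December 3 (2 days later).
The 3rd Wednesday is 2 weeks later: 3 + 14 = 17.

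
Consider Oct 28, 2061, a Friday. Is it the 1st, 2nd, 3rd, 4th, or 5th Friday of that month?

Day 28 falls in week ⌈28/7⌉ of the month.
Days 1–7 hold the 1st Friday, 8–14 the 2nd, 15–21 the 3rd, 22–28 the 4th, 29–31 the 5th.
28 is in the range for the 4th.

4th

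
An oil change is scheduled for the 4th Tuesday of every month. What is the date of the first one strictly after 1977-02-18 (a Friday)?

1977-02-22

February 1977 starts on a Tuesday; its first Tuesday is the 1st, so the 4th Tuesday is the 22nd — 1977-02-22.
1977-02-22 is after 1977-02-18, so that is the next one.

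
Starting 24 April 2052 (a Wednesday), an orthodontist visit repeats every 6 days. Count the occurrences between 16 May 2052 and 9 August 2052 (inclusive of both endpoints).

14

Occurrences land 6·i days after 24 April 2052 for i = 0, 1, 2, …
16 May 2052 is 22 days after the start; 22 ÷ 6 = 3 remainder 4; since the remainder is 4, round up to i = 4. First occurrence in the window: #5 on 18 May 2052 (4×6 = 24 days in).
9 August 2052 is 107 days after the start; 107 ÷ 6 = 17 remainder 5. Last occurrence in the window: #18 on 4 August 2052.
Occurrences #5 through #18: 14 in total.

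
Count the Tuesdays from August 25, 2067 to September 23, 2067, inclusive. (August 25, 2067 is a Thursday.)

4

August 25, 2067 is a Thursday; the first Tuesday on or after it is August 30, 2067 (5 days later).
From August 30, 2067 to September 23, 2067: 1 + 23 = 24 days (rest of August, September).
24 ÷ 7 = 3 full weeks with remainder 3, so 3 more Tuesdays after the first → 4.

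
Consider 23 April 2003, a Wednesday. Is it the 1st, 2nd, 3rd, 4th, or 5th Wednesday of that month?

4th

Day 23 falls in week ⌈23/7⌉ of the month.
Days 1–7 hold the 1st Wednesday, 8–14 the 2nd, 15–21 the 3rd, 22–28 the 4th, 29–31 the 5th.
23 is in the range for the 4th.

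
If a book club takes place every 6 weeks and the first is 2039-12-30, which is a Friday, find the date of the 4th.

2040-05-04

The 4th occurrence is 3 intervals after the first: 3 × 42 = 126 days after 2039-12-30.
December has 31 days — 1 day to the end of December leaves 125.
January has 31 days (94 left).
February has 29 days (65 left).
March has 31 days (34 left).
April has 30 days (4 left).
4 days into May → 2040-05-04.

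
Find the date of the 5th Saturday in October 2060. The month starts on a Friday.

October 2060 begins on a Friday, so the first Saturday is October 2 (1 day later).
The 5th Saturday is 4 weeks later: 2 + 28 = 30.

October 30, 2060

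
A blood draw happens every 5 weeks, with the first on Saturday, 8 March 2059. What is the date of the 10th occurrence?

17 January 2060

The 10th occurrence is 9 intervals after the first: 9 × 35 = 315 days after 8 March 2059.
March has 31 days — 23 days to the end of March leaves 292.
April has 30 days (262 left).
May has 31 days (231 left).
June has 30 days (201 left).
July has 31 days (170 left).
August has 31 days (139 left).
September has 30 days (109 left).
October has 31 days (78 left).
November has 30 days (48 left).
December has 31 days (17 left).
17 days into January → 17 January 2060.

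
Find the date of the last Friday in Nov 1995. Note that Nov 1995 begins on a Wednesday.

Nov 1995 begins on a Wednesday, so the first Friday is Nov 3 (2 days later).
Nov 1995 has 30 days. Adding weeks: 3, 10, 17, 24 — the last one ≤ 30 is the 24th.

Nov 24, 1995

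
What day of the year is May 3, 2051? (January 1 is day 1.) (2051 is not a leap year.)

Days in months before May: 31 + 28 + 31 + 30 = 120.
Plus 3 days into May → day 123.

123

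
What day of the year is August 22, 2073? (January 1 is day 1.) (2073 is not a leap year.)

234

Days in months before August: 31 + 28 + 31 + 30 + 31 + 30 + 31 = 212.
Plus 22 days into August → day 234.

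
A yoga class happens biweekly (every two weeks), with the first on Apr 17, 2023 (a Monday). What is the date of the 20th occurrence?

Jan 8, 2024

The 20th occurrence is 19 intervals after the first: 19 × 14 = 266 days after Apr 17, 2023.
Apr has 30 days — 13 days to the end of Apr leaves 253.
May has 31 days (222 left).
Jun has 30 days (192 left).
Jul has 31 days (161 left).
Aug has 31 days (130 left).
Sep has 30 days (100 left).
Oct has 31 days (69 left).
Nov has 30 days (39 left).
Dec has 31 days (8 left).
8 days into Jan → Jan 8, 2024.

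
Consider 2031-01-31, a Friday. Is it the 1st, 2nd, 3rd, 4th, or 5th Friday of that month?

5th

Day 31 falls in week ⌈31/7⌉ of the month.
Days 1–7 hold the 1st Friday, 8–14 the 2nd, 15–21 the 3rd, 22–28 the 4th, 29–31 the 5th.
31 is in the range for the 5th.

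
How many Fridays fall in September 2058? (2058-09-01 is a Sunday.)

4

2058-09-01 is a Sunday; the first Friday on or after it is 2058-09-06 (5 days later).
From 2058-09-06 to 2058-09-30 is 30 − 6 = 24 days.
24 ÷ 7 = 3 full weeks with remainder 3, so 3 more Fridays after the first → 4.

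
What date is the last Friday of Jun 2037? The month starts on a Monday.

Jun 2037 begins on a Monday, so the first Friday is Jun 5 (4 days later).
Jun 2037 has 30 days. Adding weeks: 5, 12, 19, 26 — the last one ≤ 30 is the 26th.

Jun 26, 2037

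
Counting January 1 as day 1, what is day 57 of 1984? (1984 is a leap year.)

Feb 26, 1984

Jan has 31 days (57 − 31 = 26 remain).
26 into Feb → Feb 26.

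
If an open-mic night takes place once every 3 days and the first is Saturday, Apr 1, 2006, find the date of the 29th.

The 29th occurrence is 28 intervals after the first: 28 × 3 = 84 days after Apr 1, 2006.
Apr has 30 days — 29 days to the end of Apr leaves 55.
May has 31 days (24 left).
24 days into Jun → Jun 24, 2006.

Jun 24, 2006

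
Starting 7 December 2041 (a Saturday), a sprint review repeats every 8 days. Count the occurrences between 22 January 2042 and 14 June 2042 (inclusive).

Occurrences land 8·i days after 7 December 2041 for i = 0, 1, 2, …
22 January 2042 is 46 days after the start; 46 ÷ 8 = 5 remainder 6; since the remainder is 6, round up to i = 6. First occurrence in the window: #7 on 24 January 2042 (6×8 = 48 days in).
14 June 2042 is 189 days after the start; 189 ÷ 8 = 23 remainder 5. Last occurrence in the window: #24 on 9 June 2042.
Occurrences #7 through #24: 18 in total.

18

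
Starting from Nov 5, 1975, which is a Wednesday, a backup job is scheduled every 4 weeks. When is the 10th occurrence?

The 10th occurrence is 9 intervals after the first: 9 × 28 = 252 days after Nov 5, 1975.
Nov has 30 days — 25 days to the end of Nov leaves 227.
Dec has 31 days (196 left).
Jan has 31 days (165 left).
Feb has 29 days (136 left).
Mar has 31 days (105 left).
Apr has 30 days (75 left).
May has 31 days (44 left).
Jun has 30 days (14 left).
14 days into Jul → Jul 14, 1976.

Jul 14, 1976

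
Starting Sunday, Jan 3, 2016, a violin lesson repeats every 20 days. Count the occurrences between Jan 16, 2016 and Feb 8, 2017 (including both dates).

Occurrences land 20·i days after Jan 3, 2016 for i = 0, 1, 2, …
Jan 16, 2016 is 13 days after the start; 13 ÷ 20 = 0 remainder 13; since the remainder is 13, round up to i = 1. First occurrence in the window: #2 on Jan 23, 2016 (1×20 = 20 days in).
Feb 8, 2017 is 402 days after the start; 402 ÷ 20 = 20 remainder 2. Last occurrence in the window: #21 on Feb 6, 2017.
Occurrences #2 through #21: 20 in total.

20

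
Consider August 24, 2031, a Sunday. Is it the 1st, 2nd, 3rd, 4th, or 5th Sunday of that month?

4th

Day 24 falls in week ⌈24/7⌉ of the month.
Days 1–7 hold the 1st Sunday, 8–14 the 2nd, 15–21 the 3rd, 22–28 the 4th, 29–31 the 5th.
24 is in the range for the 4th.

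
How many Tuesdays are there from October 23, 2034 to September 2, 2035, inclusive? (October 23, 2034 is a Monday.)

45

October 23, 2034 is a Monday; the first Tuesday on or after it is October 24, 2034 (1 day later).
From October 24, 2034 to September 2, 2035: 68 + 245 = 313 days (rest of 2034, to September 2, 2035 in 2035).
313 ÷ 7 = 44 full weeks with remainder 5, so 44 more Tuesdays after the first → 45.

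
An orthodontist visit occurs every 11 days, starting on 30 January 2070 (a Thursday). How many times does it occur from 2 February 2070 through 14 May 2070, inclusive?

Occurrences land 11·i days after 30 January 2070 for i = 0, 1, 2, …
2 February 2070 is 3 days after the start; 3 ÷ 11 = 0 remainder 3; since the remainder is 3, round up to i = 1. First occurrence in the window: #2 on 10 February 2070 (1×11 = 11 days in).
14 May 2070 is 104 days after the start; 104 ÷ 11 = 9 remainder 5. Last occurrence in the window: #10 on 9 May 2070.
Occurrences #2 through #10: 9 in total.

9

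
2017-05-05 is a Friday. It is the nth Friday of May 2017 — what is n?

1st

Day 5 falls in week ⌈5/7⌉ of the month.
Days 1–7 hold the 1st Friday, 8–14 the 2nd, 15–21 the 3rd, 22–28 the 4th, 29–31 the 5th.
5 is in the range for the 1st.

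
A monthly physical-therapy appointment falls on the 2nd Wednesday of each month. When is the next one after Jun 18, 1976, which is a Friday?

Jul 14, 1976

Jun 1976 starts on a Tuesday; its first Wednesday is the 2nd, so the 2nd Wednesday is the 9th — Jun 9, 1976.
That is not after Jun 18, 1976, so look at Jul 1976.
Jul 1976 starts on a Thursday; its first Wednesday is the 7th, so the 2nd Wednesday is the 14th — Jul 14, 1976.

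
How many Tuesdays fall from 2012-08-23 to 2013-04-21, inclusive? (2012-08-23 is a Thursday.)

2012-08-23 is a Thursday; the first Tuesday on or after it is 2012-08-28 (5 days later).
From 2012-08-28 to 2013-04-21: 3 + 30 + 31 + 30 + 31 + 31 + 28 + 31 + 21 = 236 days (rest of August, September, October, November, December, January, February, March, April).
236 ÷ 7 = 33 full weeks with remainder 5, so 33 more Tuesdays after the first → 34.

34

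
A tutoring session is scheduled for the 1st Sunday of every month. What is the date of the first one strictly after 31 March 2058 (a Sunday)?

March 2058 starts on a Friday, so its 1st Sunday is 3 March 2058 (2 days in).
That is not after 31 March 2058, so look at April 2058.
April 2058 starts on a Monday, so its 1st Sunday is 7 April 2058 (6 days in).

7 April 2058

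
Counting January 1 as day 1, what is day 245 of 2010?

2010-09-02

January has 31 days (245 − 31 = 214 remain).
February has 28 days (214 − 28 = 186 remain).
March has 31 days (186 − 31 = 155 remain).
April has 30 days (155 − 30 = 125 remain).
May has 31 days (125 − 31 = 94 remain).
June has 30 days (94 − 30 = 64 remain).
July has 31 days (64 − 31 = 33 remain).
August has 31 days (33 − 31 = 2 remain).
2 into September → September 2.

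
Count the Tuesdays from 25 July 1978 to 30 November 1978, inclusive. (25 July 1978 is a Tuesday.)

25 July 1978 is a Tuesday; the first Tuesday on or after it is 25 July 1978.
From 25 July 1978 to 30 November 1978: 6 + 31 + 30 + 31 + 30 = 128 days (rest of July, August, September, October, November).
128 ÷ 7 = 18 full weeks with remainder 2, so 18 more Tuesdays after the first → 19.

19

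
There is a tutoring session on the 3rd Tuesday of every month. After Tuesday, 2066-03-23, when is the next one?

March 2066 starts on a Monday; its first Tuesday is the 2nd, so the 3rd Tuesday is the 16th — 2066-03-16.
That is not after 2066-03-23, so look at April 2066.
April 2066 starts on a Thursday; its first Tuesday is the 6th, so the 3rd Tuesday is the 20th — 2066-04-20.

2066-04-20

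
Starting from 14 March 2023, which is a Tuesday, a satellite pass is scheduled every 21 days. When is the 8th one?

The 8th occurrence is 7 intervals after the first: 7 × 21 = 147 days after 14 March 2023.
March has 31 days — 17 days to the end of March leaves 130.
April has 30 days (100 left).
May has 31 days (69 left).
June has 30 days (39 left).
July has 31 days (8 left).
8 days into August → 8 August 2023.

8 August 2023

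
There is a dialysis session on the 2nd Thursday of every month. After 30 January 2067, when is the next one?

10 February 2067

January 2067 starts on a Saturday; its first Thursday is the 6th, so the 2nd Thursday is the 13th — 13 January 2067.
That is not after 30 January 2067, so look at February 2067.
February 2067 starts on a Tuesday; its first Thursday is the 3rd, so the 2nd Thursday is the 10th — 10 February 2067.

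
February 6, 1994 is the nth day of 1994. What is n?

Days in months before February: 31 = 31.
Plus 6 days into February → day 37.

37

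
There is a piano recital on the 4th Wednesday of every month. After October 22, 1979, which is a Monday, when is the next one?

October 1979 starts on a Monday; its first Wednesday is the 3rd, so the 4th Wednesday is the 24th — October 24, 1979.
October 24, 1979 is after October 22, 1979, so that is the next one.

October 24, 1979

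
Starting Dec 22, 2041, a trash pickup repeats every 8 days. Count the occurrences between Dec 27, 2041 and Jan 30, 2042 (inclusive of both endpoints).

Occurrences land 8·i days after Dec 22, 2041 for i = 0, 1, 2, …
Dec 27, 2041 is 5 days after the start; 5 ÷ 8 = 0 remainder 5; since the remainder is 5, round up to i = 1. First occurrence in the window: #2 on Dec 30, 2041 (1×8 = 8 days in).
Jan 30, 2042 is 39 days after the start; 39 ÷ 8 = 4 remainder 7. Last occurrence in the window: #5 on Jan 23, 2042.
Occurrences #2 through #5: 4 in total.

4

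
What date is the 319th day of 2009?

Nov 15, 2009

Jan has 31 days (319 − 31 = 288 remain).
Feb has 28 days (288 − 28 = 260 remain).
Mar has 31 days (260 − 31 = 229 remain).
Apr has 30 days (229 − 30 = 199 remain).
May has 31 days (199 − 31 = 168 remain).
Jun has 30 days (168 − 30 = 138 remain).
Jul has 31 days (138 − 31 = 107 remain).
Aug has 31 days (107 − 31 = 76 remain).
Sep has 30 days (76 − 30 = 46 remain).
Oct has 31 days (46 − 31 = 15 remain).
15 into Nov → Nov 15.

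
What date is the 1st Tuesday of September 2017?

September 5, 2017

The first Tuesday of September 2017 is September 5.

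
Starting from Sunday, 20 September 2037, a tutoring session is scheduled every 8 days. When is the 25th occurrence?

The 25th occurrence is 24 intervals after the first: 24 × 8 = 192 days after 20 September 2037.
September has 30 days — 10 days to the end of September leaves 182.
October has 31 days (151 left).
November has 30 days (121 left).
December has 31 days (90 left).
January has 31 days (59 left).
February has 28 days (31 left).
31 days into March → 31 March 2038.

31 March 2038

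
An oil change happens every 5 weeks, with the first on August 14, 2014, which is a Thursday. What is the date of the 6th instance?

February 5, 2015

The 6th occurrence is 5 intervals after the first: 5 × 35 = 175 days after August 14, 2014.
August has 31 days — 17 days to the end of August leaves 158.
September has 30 days (128 left).
October has 31 days (97 left).
November has 30 days (67 left).
December has 31 days (36 left).
January has 31 days (5 left).
5 days into February → February 5, 2015.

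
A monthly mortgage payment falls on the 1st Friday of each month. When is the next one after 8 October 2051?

3 November 2051

October 2051 starts on a Sunday, so its 1st Friday is 6 October 2051 (5 days in).
That is not after 8 October 2051, so look at November 2051.
November 2051 starts on a Wednesday, so its 1st Friday is 3 November 2051 (2 days in).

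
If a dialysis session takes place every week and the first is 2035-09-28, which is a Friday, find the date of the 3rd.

The 3rd occurrence is 2 intervals after the first: 2 × 7 = 14 days after 2035-09-28.
September has 30 days — 2 days to the end of September leaves 12.
12 days into October → 2035-10-12.

2035-10-12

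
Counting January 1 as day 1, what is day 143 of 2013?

2013-05-23

January has 31 days (143 − 31 = 112 remain).
February has 28 days (112 − 28 = 84 remain).
March has 31 days (84 − 31 = 53 remain).
April has 30 days (53 − 30 = 23 remain).
23 into May → May 23.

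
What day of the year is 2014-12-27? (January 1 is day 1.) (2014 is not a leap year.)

Days in months before December: 31 + 28 + 31 + 30 + 31 + 30 + 31 + 31 + 30 + 31 + 30 = 334.
Plus 27 days into December → day 361.

361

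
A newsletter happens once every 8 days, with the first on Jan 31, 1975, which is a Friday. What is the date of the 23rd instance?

The 23rd occurrence is 22 intervals after the first: 22 × 8 = 176 days after Jan 31, 1975.
Jan has 31 days — 0 days to the end of Jan leaves 176.
Feb has 28 days (148 left).
Mar has 31 days (117 left).
Apr has 30 days (87 left).
May has 31 days (56 left).
Jun has 30 days (26 left).
26 days into Jul → Jul 26, 1975.

Jul 26, 1975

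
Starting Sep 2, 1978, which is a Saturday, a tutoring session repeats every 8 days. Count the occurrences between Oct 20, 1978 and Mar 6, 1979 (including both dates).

Occurrences land 8·i days after Sep 2, 1978 for i = 0, 1, 2, …
Oct 20, 1978 is 48 days after the start; 48 ÷ 8 = 6 remainder 0. First occurrence in the window: #7 on Oct 20, 1978 (6×8 = 48 days in).
Mar 6, 1979 is 185 days after the start; 185 ÷ 8 = 23 remainder 1. Last occurrence in the window: #24 on Mar 5, 1979.
Occurrences #7 through #24: 18 in total.

18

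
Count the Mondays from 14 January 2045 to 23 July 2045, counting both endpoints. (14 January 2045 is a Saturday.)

27

14 January 2045 is a Saturday; the first Monday on or after it is 16 January 2045 (2 days later).
From 16 January 2045 to 23 July 2045: 15 + 28 + 31 + 30 + 31 + 30 + 23 = 188 days (rest of January, February, March, April, May, June, July).
188 ÷ 7 = 26 full weeks with remainder 6, so 26 more Mondays after the first → 27.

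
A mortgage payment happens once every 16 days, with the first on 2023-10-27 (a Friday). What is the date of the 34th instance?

2025-04-07

The 34th occurrence is 33 intervals after the first: 33 × 16 = 528 days after 2023-10-27.
October has 31 days — 4 days to the end of October leaves 524.
From end of October to end of 2023 is 61 days (463 left).
2024 has 366 days (97 left).
January has 31 days (66 left).
February has 28 days (38 left).
March has 31 days (7 left).
7 days into April → 2025-04-07.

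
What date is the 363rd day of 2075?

2075-12-29

January has 31 days (363 − 31 = 332 remain).
February has 28 days (332 − 28 = 304 remain).
March has 31 days (304 − 31 = 273 remain).
April has 30 days (273 − 30 = 243 remain).
May has 31 days (243 − 31 = 212 remain).
June has 30 days (212 − 30 = 182 remain).
July has 31 days (182 − 31 = 151 remain).
August has 31 days (151 − 31 = 120 remain).
September has 30 days (120 − 30 = 90 remain).
October has 31 days (90 − 31 = 59 remain).
November has 30 days (59 − 30 = 29 remain).
29 into December → December 29.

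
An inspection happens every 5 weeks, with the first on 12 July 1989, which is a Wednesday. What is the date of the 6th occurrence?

The 6th occurrence is 5 intervals after the first: 5 × 35 = 175 days after 12 July 1989.
July has 31 days — 19 days to the end of July leaves 156.
August has 31 days (125 left).
September has 30 days (95 left).
October has 31 days (64 left).
November has 30 days (34 left).
December has 31 days (3 left).
3 days into January → 3 January 1990.

3 January 1990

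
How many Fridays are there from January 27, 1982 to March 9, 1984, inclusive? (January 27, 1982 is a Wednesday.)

111

January 27, 1982 is a Wednesday; the first Friday on or after it is January 29, 1982 (2 days later).
From January 29, 1982 to March 9, 1984: 336 + 365 + 69 = 770 days (rest of 1982, 1983, to March 9, 1984 in 1984).
770 ÷ 7 = 110 full weeks with remainder 0, so 110 more Fridays after the first → 111.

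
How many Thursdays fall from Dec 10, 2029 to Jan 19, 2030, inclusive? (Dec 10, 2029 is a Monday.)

Dec 10, 2029 is a Monday; the first Thursday on or after it is Dec 13, 2029 (3 days later).
From Dec 13, 2029 to Jan 19, 2030: 18 + 19 = 37 days (rest of Dec, Jan).
37 ÷ 7 = 5 full weeks with remainder 2, so 5 more Thursdays after the first → 6.

6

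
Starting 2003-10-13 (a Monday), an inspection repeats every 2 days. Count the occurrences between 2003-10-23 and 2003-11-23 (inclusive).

Occurrences land 2·i days after 2003-10-13 for i = 0, 1, 2, …
2003-10-23 is 10 days after the start; 10 ÷ 2 = 5 remainder 0. First occurrence in the window: #6 on 2003-10-23 (5×2 = 10 days in).
2003-11-23 is 41 days after the start; 41 ÷ 2 = 20 remainder 1. Last occurrence in the window: #21 on 2003-11-22.
Occurrences #6 through #21: 16 in total.

16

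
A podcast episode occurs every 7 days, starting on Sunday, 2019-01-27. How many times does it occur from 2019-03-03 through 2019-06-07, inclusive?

14

Occurrences land 7·i days after 2019-01-27 for i = 0, 1, 2, …
2019-03-03 is 35 days after the start; 35 ÷ 7 = 5 remainder 0. First occurrence in the window: #6 on 2019-03-03 (5×7 = 35 days in).
2019-06-07 is 131 days after the start; 131 ÷ 7 = 18 remainder 5. Last occurrence in the window: #19 on 2019-06-02.
Occurrences #6 through #19: 14 in total.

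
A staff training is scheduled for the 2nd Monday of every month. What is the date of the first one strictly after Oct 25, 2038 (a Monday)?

Oct 2038 starts on a Friday; its first Monday is the 4th, so the 2nd Monday is the 11th — Oct 11, 2038.
That is not after Oct 25, 2038, so look at Nov 2038.
Nov 2038 starts on a Monday; its first Monday is the 1st, so the 2nd Monday is the 8th — Nov 8, 2038.

Nov 8, 2038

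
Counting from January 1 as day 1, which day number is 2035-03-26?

85

Days in months before March: 31 + 28 = 59.
Plus 26 days into March → day 85.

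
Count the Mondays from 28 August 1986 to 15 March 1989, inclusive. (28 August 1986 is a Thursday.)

133

28 August 1986 is a Thursday; the first Monday on or after it is 1 September 1986 (4 days later).
From 1 September 1986 to 15 March 1989: 121 + 365 + 366 + 74 = 926 days (rest of 1986, 1987, 1988, to 15 March 1989 in 1989).
926 ÷ 7 = 132 full weeks with remainder 2, so 132 more Mondays after the first → 133.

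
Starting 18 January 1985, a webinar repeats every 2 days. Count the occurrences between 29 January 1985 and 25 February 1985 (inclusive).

14

Occurrences land 2·i days after 18 January 1985 for i = 0, 1, 2, …
29 January 1985 is 11 days after the start; 11 ÷ 2 = 5 remainder 1; since the remainder is 1, round up to i = 6. First occurrence in the window: #7 on 30 January 1985 (6×2 = 12 days in).
25 February 1985 is 38 days after the start; 38 ÷ 2 = 19 remainder 0. Last occurrence in the window: #20 on 25 February 1985.
Occurrences #7 through #20: 14 in total.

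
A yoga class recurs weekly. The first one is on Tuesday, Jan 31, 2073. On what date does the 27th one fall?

The 27th occurrence is 26 intervals after the first: 26 × 7 = 182 days after Jan 31, 2073.
Jan has 31 days — 0 days to the end of Jan leaves 182.
Feb has 28 days (154 left).
Mar has 31 days (123 left).
Apr has 30 days (93 left).
May has 31 days (62 left).
Jun has 30 days (32 left).
Jul has 31 days (1 left).
1 day into Aug → Aug 1, 2073.

Aug 1, 2073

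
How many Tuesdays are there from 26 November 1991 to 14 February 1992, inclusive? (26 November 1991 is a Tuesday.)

12

26 November 1991 is a Tuesday; the first Tuesday on or after it is 26 November 1991.
From 26 November 1991 to 14 February 1992: 4 + 31 + 31 + 14 = 80 days (rest of November, December, January, February).
80 ÷ 7 = 11 full weeks with remainder 3, so 11 more Tuesdays after the first → 12.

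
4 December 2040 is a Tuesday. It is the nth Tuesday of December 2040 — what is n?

Day 4 falls in week ⌈4/7⌉ of the month.
Days 1–7 hold the 1st Tuesday, 8–14 the 2nd, 15–21 the 3rd, 22–28 the 4th, 29–31 the 5th.
4 is in the range for the 1st.

1st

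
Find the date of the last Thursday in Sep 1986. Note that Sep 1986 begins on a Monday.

Sep 1986 begins on a Monday, so the first Thursday is Sep 4 (3 days later).
Sep 1986 has 30 days. Adding weeks: 4, 11, 18, 25 — the last one ≤ 30 is the 25th.

Sep 25, 1986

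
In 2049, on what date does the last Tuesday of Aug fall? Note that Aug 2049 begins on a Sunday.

Aug 2049 begins on a Sunday, so the first Tuesday is Aug 3 (2 days later).
Aug 2049 has 31 days. Adding weeks: 3, 10, 17, 24, 31 — the last one ≤ 31 is the 31st.

Aug 31, 2049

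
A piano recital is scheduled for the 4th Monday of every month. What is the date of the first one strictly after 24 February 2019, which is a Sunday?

25 February 2019

February 2019 starts on a Friday; its first Monday is the 4th, so the 4th Monday is the 25th — 25 February 2019.
25 February 2019 is after 24 February 2019, so that is the next one.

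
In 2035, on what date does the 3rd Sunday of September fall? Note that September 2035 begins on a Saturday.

September 2035 begins on a Saturday, so the first Sunday is September 2 (1 day later).
The 3rd Sunday is 2 weeks later: 2 + 14 = 16.

September 16, 2035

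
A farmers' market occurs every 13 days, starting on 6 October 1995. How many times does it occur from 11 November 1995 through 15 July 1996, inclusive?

Occurrences land 13·i days after 6 October 1995 for i = 0, 1, 2, …
11 November 1995 is 36 days after the start; 36 ÷ 13 = 2 remainder 10; since the remainder is 10, round up to i = 3. First occurrence in the window: #4 on 14 November 1995 (3×13 = 39 days in).
15 July 1996 is 283 days after the start; 283 ÷ 13 = 21 remainder 10. Last occurrence in the window: #22 on 5 July 1996.
Occurrences #4 through #22: 19 in total.

19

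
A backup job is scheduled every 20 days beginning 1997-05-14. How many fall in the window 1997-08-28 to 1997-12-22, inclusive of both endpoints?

6

Occurrences land 20·i days after 1997-05-14 for i = 0, 1, 2, …
1997-08-28 is 106 days after the start; 106 ÷ 20 = 5 remainder 6; since the remainder is 6, round up to i = 6. First occurrence in the window: #7 on 1997-09-11 (6×20 = 120 days in).
1997-12-22 is 222 days after the start; 222 ÷ 20 = 11 remainder 2. Last occurrence in the window: #12 on 1997-12-20.
Occurrences #7 through #12: 6 in total.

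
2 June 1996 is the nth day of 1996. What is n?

Days in months before June: 31 + 29 + 31 + 30 + 31 = 152.
Plus 2 days into June → day 154.

154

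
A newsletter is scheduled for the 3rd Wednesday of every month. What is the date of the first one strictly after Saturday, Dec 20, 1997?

Jan 21, 1998

Dec 1997 starts on a Monday; its first Wednesday is the 3rd, so the 3rd Wednesday is the 17th — Dec 17, 1997.
That is not after Dec 20, 1997, so look at Jan 1998.
Jan 1998 starts on a Thursday; its first Wednesday is the 7th, so the 3rd Wednesday is the 21st — Jan 21, 1998.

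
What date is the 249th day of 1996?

January has 31 days (249 − 31 = 218 remain).
February has 29 days (218 − 29 = 189 remain).
March has 31 days (189 − 31 = 158 remain).
April has 30 days (158 − 30 = 128 remain).
May has 31 days (128 − 31 = 97 remain).
June has 30 days (97 − 30 = 67 remain).
July has 31 days (67 − 31 = 36 remain).
August has 31 days (36 − 31 = 5 remain).
5 into September → September 5.

1996-09-05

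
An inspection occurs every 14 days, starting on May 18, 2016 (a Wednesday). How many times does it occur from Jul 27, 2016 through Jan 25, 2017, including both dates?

14

Occurrences land 14·i days after May 18, 2016 for i = 0, 1, 2, …
Jul 27, 2016 is 70 days after the start; 70 ÷ 14 = 5 remainder 0. First occurrence in the window: #6 on Jul 27, 2016 (5×14 = 70 days in).
Jan 25, 2017 is 252 days after the start; 252 ÷ 14 = 18 remainder 0. Last occurrence in the window: #19 on Jan 25, 2017.
Occurrences #6 through #19: 14 in total.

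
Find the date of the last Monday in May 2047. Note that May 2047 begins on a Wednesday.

May 2047 begins on a Wednesday, so the first Monday is May 6 (5 days later).
May 2047 has 31 days. Adding weeks: 6, 13, 20, 27 — the last one ≤ 31 is the 27th.

May 27, 2047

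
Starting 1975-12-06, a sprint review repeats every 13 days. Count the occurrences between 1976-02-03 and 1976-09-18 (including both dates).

18

Occurrences land 13·i days after 1975-12-06 for i = 0, 1, 2, …
1976-02-03 is 59 days after the start; 59 ÷ 13 = 4 remainder 7; since the remainder is 7, round up to i = 5. First occurrence in the window: #6 on 1976-02-09 (5×13 = 65 days in).
1976-09-18 is 287 days after the start; 287 ÷ 13 = 22 remainder 1. Last occurrence in the window: #23 on 1976-09-17.
Occurrences #6 through #23: 18 in total.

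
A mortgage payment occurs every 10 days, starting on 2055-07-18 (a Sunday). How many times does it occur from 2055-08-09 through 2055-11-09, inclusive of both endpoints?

Occurrences land 10·i days after 2055-07-18 for i = 0, 1, 2, …
2055-08-09 is 22 days after the start; 22 ÷ 10 = 2 remainder 2; since the remainder is 2, round up to i = 3. First occurrence in the window: #4 on 2055-08-17 (3×10 = 30 days in).
2055-11-09 is 114 days after the start; 114 ÷ 10 = 11 remainder 4. Last occurrence in the window: #12 on 2055-11-05.
Occurrences #4 through #12: 9 in total.

9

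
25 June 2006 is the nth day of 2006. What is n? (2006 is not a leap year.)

176

Days in months before June: 31 + 28 + 31 + 30 + 31 = 151.
Plus 25 days into June → day 176.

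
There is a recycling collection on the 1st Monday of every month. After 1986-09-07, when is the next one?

September 1986 starts on a Monday, so its 1st Monday is 1986-09-01.
That is not after 1986-09-07, so look at October 1986.
October 1986 starts on a Wednesday, so its 1st Monday is 1986-10-06 (5 days in).

1986-10-06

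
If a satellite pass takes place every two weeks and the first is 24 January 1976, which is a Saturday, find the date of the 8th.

1 May 1976

The 8th occurrence is 7 intervals after the first: 7 × 14 = 98 days after 24 January 1976.
January has 31 days — 7 days to the end of January leaves 91.
February has 29 days (62 left).
March has 31 days (31 left).
April has 30 days (1 left).
1 day into May → 1 May 1976.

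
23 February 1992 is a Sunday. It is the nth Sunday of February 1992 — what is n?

Day 23 falls in week ⌈23/7⌉ of the month.
Days 1–7 hold the 1st Sunday, 8–14 the 2nd, 15–21 the 3rd, 22–28 the 4th, 29–31 the 5th.
23 is in the range for the 4th.

4th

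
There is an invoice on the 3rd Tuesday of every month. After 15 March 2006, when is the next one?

21 March 2006

March 2006 starts on a Wednesday; its first Tuesday is the 7th, so the 3rd Tuesday is the 21st — 21 March 2006.
21 March 2006 is after 15 March 2006, so that is the next one.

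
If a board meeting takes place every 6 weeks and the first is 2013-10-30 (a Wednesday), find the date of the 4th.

2014-03-05

The 4th occurrence is 3 intervals after the first: 3 × 42 = 126 days after 2013-10-30.
October has 31 days — 1 day to the end of October leaves 125.
November has 30 days (95 left).
December has 31 days (64 left).
January has 31 days (33 left).
February has 28 days (5 left).
5 days into March → 2014-03-05.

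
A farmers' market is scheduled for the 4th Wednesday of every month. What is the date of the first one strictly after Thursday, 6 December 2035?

December 2035 starts on a Saturday; its first Wednesday is the 5th, so the 4th Wednesday is the 26th — 26 December 2035.
26 December 2035 is after 6 December 2035, so that is the next one.

26 December 2035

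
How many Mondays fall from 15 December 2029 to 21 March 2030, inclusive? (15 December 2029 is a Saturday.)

15 December 2029 is a Saturday; the first Monday on or after it is 17 December 2029 (2 days later).
From 17 December 2029 to 21 March 2030: 14 + 31 + 28 + 21 = 94 days (rest of December, January, February, March).
94 ÷ 7 = 13 full weeks with remainder 3, so 13 more Mondays after the first → 14.

14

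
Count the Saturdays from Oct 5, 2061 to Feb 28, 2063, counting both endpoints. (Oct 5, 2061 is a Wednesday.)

Oct 5, 2061 is a Wednesday; the first Saturday on or after it is Oct 8, 2061 (3 days later).
From Oct 8, 2061 to Feb 28, 2063: 84 + 365 + 59 = 508 days (rest of 2061, 2062, to Feb 28, 2063 in 2063).
508 ÷ 7 = 72 full weeks with remainder 4, so 72 more Saturdays after the first → 73.

73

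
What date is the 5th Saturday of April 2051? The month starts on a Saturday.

29 April 2051

April 2051 begins on a Saturday, so the first Saturday is April 1.
The 5th Saturday is 4 weeks later: 1 + 28 = 29.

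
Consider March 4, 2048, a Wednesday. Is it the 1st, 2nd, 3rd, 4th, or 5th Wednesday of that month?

1st

Day 4 falls in week ⌈4/7⌉ of the month.
Days 1–7 hold the 1st Wednesday, 8–14 the 2nd, 15–21 the 3rd, 22–28 the 4th, 29–31 the 5th.
4 is in the range for the 1st.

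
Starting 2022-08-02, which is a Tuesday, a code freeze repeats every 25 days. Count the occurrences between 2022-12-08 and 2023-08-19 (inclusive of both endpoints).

10

Occurrences land 25·i days after 2022-08-02 for i = 0, 1, 2, …
2022-12-08 is 128 days after the start; 128 ÷ 25 = 5 remainder 3; since the remainder is 3, round up to i = 6. First occurrence in the window: #7 on 2022-12-30 (6×25 = 150 days in).
2023-08-19 is 382 days after the start; 382 ÷ 25 = 15 remainder 7. Last occurrence in the window: #16 on 2023-08-12.
Occurrences #7 through #16: 10 in total.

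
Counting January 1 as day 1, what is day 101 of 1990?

April 11, 1990

January has 31 days (101 − 31 = 70 remain).
February has 28 days (70 − 28 = 42 remain).
March has 31 days (42 − 31 = 11 remain).
11 into April → April 11.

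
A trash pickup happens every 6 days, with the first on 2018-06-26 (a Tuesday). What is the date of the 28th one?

The 28th occurrence is 27 intervals after the first: 27 × 6 = 162 days after 2018-06-26.
June has 30 days — 4 days to the end of June leaves 158.
July has 31 days (127 left).
August has 31 days (96 left).
September has 30 days (66 left).
October has 31 days (35 left).
November has 30 days (5 left).
5 days into December → 2018-12-05.

2018-12-05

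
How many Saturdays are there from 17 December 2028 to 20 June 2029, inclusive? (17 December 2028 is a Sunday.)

26

17 December 2028 is a Sunday; the first Saturday on or after it is 23 December 2028 (6 days later).
From 23 December 2028 to 20 June 2029: 8 + 31 + 28 + 31 + 30 + 31 + 20 = 179 days (rest of December, January, February, March, April, May, June).
179 ÷ 7 = 25 full weeks with remainder 4, so 25 more Saturdays after the first → 26.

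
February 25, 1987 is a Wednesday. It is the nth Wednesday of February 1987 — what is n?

Day 25 falls in week ⌈25/7⌉ of the month.
Days 1–7 hold the 1st Wednesday, 8–14 the 2nd, 15–21 the 3rd, 22–28 the 4th, 29–31 the 5th.
25 is in the range for the 4th.

4th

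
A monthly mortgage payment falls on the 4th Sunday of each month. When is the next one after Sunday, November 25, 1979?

December 23, 1979

November 1979 starts on a Thursday; its first Sunday is the 4th, so the 4th Sunday is the 25th — November 25, 1979.
That is not after November 25, 1979, so look at December 1979.
December 1979 starts on a Saturday; its first Sunday is the 2nd, so the 4th Sunday is the 23rd — December 23, 1979.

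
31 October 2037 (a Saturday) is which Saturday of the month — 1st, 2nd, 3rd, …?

Day 31 falls in week ⌈31/7⌉ of the month.
Days 1–7 hold the 1st Saturday, 8–14 the 2nd, 15–21 the 3rd, 22–28 the 4th, 29–31 the 5th.
31 is in the range for the 5th.

5th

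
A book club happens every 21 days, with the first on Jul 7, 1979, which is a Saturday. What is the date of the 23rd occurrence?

Oct 11, 1980

The 23rd occurrence is 22 intervals after the first: 22 × 21 = 462 days after Jul 7, 1979.
Jul has 31 days — 24 days to the end of Jul leaves 438.
From end of Jul to end of 1979 is 153 days (285 left).
Jan has 31 days (254 left).
Feb has 29 days (225 left).
Mar has 31 days (194 left).
Apr has 30 days (164 left).
May has 31 days (133 left).
Jun has 30 days (103 left).
Jul has 31 days (72 left).
Aug has 31 days (41 left).
Sep has 30 days (11 left).
11 days into Oct → Oct 11, 1980.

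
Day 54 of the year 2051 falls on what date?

January has 31 days (54 − 31 = 23 remain).
23 into February → February 23.

2051-02-23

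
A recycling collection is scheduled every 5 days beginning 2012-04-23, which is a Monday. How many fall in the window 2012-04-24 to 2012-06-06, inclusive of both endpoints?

8

Occurrences land 5·i days after 2012-04-23 for i = 0, 1, 2, …
2012-04-24 is 1 day after the start; 1 ÷ 5 = 0 remainder 1; since the remainder is 1, round up to i = 1. First occurrence in the window: #2 on 2012-04-28 (1×5 = 5 days in).
2012-06-06 is 44 days after the start; 44 ÷ 5 = 8 remainder 4. Last occurrence in the window: #9 on 2012-06-02.
Occurrences #2 through #9: 8 in total.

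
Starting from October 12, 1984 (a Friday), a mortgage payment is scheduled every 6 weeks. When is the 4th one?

February 15, 1985

The 4th occurrence is 3 intervals after the first: 3 × 42 = 126 days after October 12, 1984.
October has 31 days — 19 days to the end of October leaves 107.
November has 30 days (77 left).
December has 31 days (46 left).
January has 31 days (15 left).
15 days into February → February 15, 1985.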